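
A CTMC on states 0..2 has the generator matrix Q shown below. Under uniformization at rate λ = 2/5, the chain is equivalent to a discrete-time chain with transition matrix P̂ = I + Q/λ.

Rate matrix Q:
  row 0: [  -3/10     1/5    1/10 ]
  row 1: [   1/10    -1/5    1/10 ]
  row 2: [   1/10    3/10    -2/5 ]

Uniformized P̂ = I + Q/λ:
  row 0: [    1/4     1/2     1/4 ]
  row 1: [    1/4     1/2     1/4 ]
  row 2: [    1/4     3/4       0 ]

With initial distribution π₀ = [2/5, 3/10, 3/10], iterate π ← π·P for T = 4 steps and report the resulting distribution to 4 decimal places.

π = [0.2500, 0.5496, 0.2004]

t=0: π = [0.4000, 0.3000, 0.3000]
t=1: π = [0.2500, 0.5750, 0.1750]
t=2: π = [0.2500, 0.5438, 0.2063]
t=3: π = [0.2500, 0.5516, 0.1984]
t=4: π = [0.2500, 0.5496, 0.2004]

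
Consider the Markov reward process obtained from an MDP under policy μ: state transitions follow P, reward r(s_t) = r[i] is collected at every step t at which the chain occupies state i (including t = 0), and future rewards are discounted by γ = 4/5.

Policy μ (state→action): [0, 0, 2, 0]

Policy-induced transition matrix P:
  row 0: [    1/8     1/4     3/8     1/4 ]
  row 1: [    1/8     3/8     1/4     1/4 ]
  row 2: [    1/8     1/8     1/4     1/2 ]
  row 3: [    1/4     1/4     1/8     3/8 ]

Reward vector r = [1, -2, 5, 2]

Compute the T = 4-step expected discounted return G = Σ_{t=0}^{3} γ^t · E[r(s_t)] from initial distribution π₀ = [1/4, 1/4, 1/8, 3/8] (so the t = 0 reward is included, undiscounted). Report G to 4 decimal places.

t=0: π = [0.2500, 0.2500, 0.1250, 0.3750], E[r] = 1.1250, γ^t·E[r] = 1.125000, running G = 1.125000
t=1: π = [0.1719, 0.2656, 0.2344, 0.3281], E[r] = 1.4688, γ^t·E[r] = 1.175000, running G = 2.300000
t=2: π = [0.1660, 0.2539, 0.2305, 0.3496], E[r] = 1.5098, γ^t·E[r] = 0.966250, running G = 3.266250
t=3: π = [0.1687, 0.2529, 0.2271, 0.3513], E[r] = 1.5007, γ^t·E[r] = 0.768375, running G = 4.034625

G = 4.0346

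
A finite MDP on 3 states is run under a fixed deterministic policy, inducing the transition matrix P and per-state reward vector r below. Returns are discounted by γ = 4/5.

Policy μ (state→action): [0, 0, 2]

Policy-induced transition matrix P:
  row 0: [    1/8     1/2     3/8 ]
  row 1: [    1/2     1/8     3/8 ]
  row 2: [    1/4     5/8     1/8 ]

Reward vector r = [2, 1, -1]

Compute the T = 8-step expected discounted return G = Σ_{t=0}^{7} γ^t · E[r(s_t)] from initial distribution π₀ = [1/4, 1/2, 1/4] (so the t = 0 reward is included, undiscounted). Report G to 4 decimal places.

t=0: π = [0.2500, 0.5000, 0.2500], E[r] = 0.7500, γ^t·E[r] = 0.750000, running G = 0.750000
t=1: π = [0.3438, 0.3438, 0.3125], E[r] = 0.7188, γ^t·E[r] = 0.575000, running G = 1.325000
t=2: π = [0.2930, 0.4102, 0.2969], E[r] = 0.6992, γ^t·E[r] = 0.447500, running G = 1.772500
t=3: π = [0.3159, 0.3833, 0.3008], E[r] = 0.7144, γ^t·E[r] = 0.365750, running G = 2.138250
t=4: π = [0.3063, 0.3939, 0.2998], E[r] = 0.7067, γ^t·E[r] = 0.289475, running G = 2.427725
t=5: π = [0.3102, 0.3898, 0.3000], E[r] = 0.7101, γ^t·E[r] = 0.232678, running G = 2.660403
t=6: π = [0.3087, 0.3913, 0.3000], E[r] = 0.7087, γ^t·E[r] = 0.185781, running G = 2.846183
t=7: π = [0.3093, 0.3907, 0.3000], E[r] = 0.7092, γ^t·E[r] = 0.148739, running G = 2.994923

G = 2.9949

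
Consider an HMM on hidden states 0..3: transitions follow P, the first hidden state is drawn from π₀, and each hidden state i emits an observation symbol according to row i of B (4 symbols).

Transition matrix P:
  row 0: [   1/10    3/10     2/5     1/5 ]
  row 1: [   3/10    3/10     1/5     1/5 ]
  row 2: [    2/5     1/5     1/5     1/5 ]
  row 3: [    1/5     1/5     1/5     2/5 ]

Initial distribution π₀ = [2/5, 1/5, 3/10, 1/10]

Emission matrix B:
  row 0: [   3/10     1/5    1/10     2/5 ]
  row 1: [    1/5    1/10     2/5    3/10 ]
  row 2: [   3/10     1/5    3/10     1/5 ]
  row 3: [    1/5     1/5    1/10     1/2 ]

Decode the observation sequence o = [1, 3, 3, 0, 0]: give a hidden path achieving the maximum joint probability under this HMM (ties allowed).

t=0: δ = [8.000e-02, 2.000e-02, 6.000e-02, 2.000e-02]  (obs o_0=1)
t=1: δ = [9.600e-03, 7.200e-03, 6.400e-03, 8.000e-03]  ψ = [2, 0, 0, 0]  (obs o_1=3)
t=2: δ = [1.024e-03, 8.640e-04, 7.680e-04, 1.600e-03]  ψ = [2, 0, 0, 3]  (obs o_2=3)
t=3: δ = [9.600e-05, 6.400e-05, 1.229e-04, 1.280e-04]  ψ = [3, 3, 0, 3]  (obs o_3=0)
t=4: δ = [1.475e-05, 5.760e-06, 1.152e-05, 1.024e-05]  ψ = [2, 0, 0, 3]  (obs o_4=0)
backtrack: best end state = 0; path = [0, 2, 0, 2, 0]

path = [0, 2, 0, 2, 0]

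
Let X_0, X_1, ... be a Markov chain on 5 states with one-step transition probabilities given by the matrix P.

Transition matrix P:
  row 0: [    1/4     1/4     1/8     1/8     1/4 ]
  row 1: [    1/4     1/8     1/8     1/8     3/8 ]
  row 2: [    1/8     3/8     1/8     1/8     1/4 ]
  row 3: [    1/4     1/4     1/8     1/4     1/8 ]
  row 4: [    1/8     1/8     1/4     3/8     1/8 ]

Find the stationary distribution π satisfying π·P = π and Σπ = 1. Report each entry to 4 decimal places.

Balance equations π_j = Σ_i π_i·P[i][j]:
  π_0 = 1/4·π_0 + 1/4·π_1 + 1/8·π_2 + 1/4·π_3 + 1/8·π_4
  π_1 = 1/4·π_0 + 1/8·π_1 + 3/8·π_2 + 1/4·π_3 + 1/8·π_4
  π_2 = 1/8·π_0 + 1/8·π_1 + 1/8·π_2 + 1/8·π_3 + 1/4·π_4
  π_3 = 1/8·π_0 + 1/8·π_1 + 1/8·π_2 + 1/4·π_3 + 3/8·π_4
  normalize: π_0 + π_1 + π_2 + π_3 + π_4 = 1
Solving the linear system gives exactly π = [960/4729, 1014/4729, 723/4729, 977/4729, 1055/4729].

π = [0.2030, 0.2144, 0.1529, 0.2066, 0.2231]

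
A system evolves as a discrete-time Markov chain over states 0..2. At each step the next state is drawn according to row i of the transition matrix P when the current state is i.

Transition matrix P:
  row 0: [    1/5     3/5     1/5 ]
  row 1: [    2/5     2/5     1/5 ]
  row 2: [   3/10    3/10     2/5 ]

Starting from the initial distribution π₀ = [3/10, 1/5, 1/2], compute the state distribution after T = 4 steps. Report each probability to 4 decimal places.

π = [0.3125, 0.4371, 0.2504]

t=0: π = [0.3000, 0.2000, 0.5000]
t=1: π = [0.2900, 0.4100, 0.3000]
t=2: π = [0.3120, 0.4280, 0.2600]
t=3: π = [0.3116, 0.4364, 0.2520]
t=4: π = [0.3125, 0.4371, 0.2504]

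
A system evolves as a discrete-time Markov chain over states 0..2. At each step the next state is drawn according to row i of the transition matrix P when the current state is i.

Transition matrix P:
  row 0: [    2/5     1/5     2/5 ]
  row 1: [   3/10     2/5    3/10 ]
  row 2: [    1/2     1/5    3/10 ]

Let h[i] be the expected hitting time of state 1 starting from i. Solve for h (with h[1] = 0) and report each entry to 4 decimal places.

First-step conditioning: h[1] = 0; for i ≠ 1, h[i] = 1 + Σ_k P[i][k]·h[k].
  h[0] = 1 + 2/5·h[0] + 2/5·h[2]
  h[2] = 1 + 1/2·h[0] + 3/10·h[2]
Solving the 2×2 linear system over states ≠ 1 gives exactly h = [5, 0, 5] (h[1] = 0 is the target).

h = [5.0000, 0.0000, 5.0000]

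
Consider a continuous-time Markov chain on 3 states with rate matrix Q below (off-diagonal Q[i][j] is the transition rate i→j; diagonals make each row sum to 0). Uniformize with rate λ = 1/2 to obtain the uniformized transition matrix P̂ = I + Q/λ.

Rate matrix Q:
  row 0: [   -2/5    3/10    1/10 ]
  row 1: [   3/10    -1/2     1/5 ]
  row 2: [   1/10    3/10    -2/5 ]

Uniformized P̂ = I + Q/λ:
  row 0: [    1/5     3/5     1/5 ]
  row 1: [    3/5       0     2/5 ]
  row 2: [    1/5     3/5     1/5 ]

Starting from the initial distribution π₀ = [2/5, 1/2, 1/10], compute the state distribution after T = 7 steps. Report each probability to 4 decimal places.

π = [0.3523, 0.3715, 0.2762]

t=0: π = [0.4000, 0.5000, 0.1000]
t=1: π = [0.4000, 0.3000, 0.3000]
t=2: π = [0.3200, 0.4200, 0.2600]
t=3: π = [0.3680, 0.3480, 0.2840]
t=4: π = [0.3392, 0.3912, 0.2696]
t=5: π = [0.3565, 0.3653, 0.2782]
t=6: π = [0.3461, 0.3808, 0.2731]
t=7: π = [0.3523, 0.3715, 0.2762]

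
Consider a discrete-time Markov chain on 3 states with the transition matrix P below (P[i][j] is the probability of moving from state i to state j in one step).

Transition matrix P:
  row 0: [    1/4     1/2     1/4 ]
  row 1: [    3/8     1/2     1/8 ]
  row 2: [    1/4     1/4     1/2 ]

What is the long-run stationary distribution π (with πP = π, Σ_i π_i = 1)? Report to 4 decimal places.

Balance equations π_j = Σ_i π_i·P[i][j]:
  π_0 = 1/4·π_0 + 3/8·π_1 + 1/4·π_2
  π_1 = 1/2·π_0 + 1/2·π_1 + 1/4·π_2
  normalize: π_0 + π_1 + π_2 = 1
Solving the linear system gives exactly π = [7/23, 10/23, 6/23].

π = [0.3043, 0.4348, 0.2609]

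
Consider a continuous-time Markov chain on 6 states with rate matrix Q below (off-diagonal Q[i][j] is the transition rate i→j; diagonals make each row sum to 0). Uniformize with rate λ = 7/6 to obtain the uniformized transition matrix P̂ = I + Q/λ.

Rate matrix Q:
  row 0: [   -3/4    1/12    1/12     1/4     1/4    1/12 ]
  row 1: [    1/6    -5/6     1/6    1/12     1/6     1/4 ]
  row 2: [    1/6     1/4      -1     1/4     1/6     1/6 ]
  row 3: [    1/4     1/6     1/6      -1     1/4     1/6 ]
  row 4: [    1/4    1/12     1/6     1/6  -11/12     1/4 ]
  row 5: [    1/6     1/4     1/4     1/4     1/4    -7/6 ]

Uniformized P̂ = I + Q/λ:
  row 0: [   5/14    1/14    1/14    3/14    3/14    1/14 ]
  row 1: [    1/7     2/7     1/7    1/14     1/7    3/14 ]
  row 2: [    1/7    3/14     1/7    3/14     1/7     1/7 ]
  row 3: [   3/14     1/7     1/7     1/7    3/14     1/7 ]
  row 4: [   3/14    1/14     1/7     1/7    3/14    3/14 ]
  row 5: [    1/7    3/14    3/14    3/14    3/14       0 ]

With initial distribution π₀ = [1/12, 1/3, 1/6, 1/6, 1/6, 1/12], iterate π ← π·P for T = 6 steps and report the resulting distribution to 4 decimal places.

π = [0.2145, 0.1553, 0.1371, 0.1664, 0.1934, 0.1334]

t=0: π = [0.0833, 0.3333, 0.1667, 0.1667, 0.1667, 0.0833]
t=1: π = [0.1845, 0.1905, 0.1429, 0.1429, 0.1786, 0.1607]
t=2: π = [0.2054, 0.1658, 0.1412, 0.1641, 0.1905, 0.1331]
t=3: π = [0.2122, 0.1579, 0.1377, 0.1653, 0.1924, 0.1346]
t=4: π = [0.2139, 0.1560, 0.1373, 0.1662, 0.1932, 0.1335]
t=5: π = [0.2144, 0.1554, 0.1371, 0.1663, 0.1933, 0.1334]
t=6: π = [0.2145, 0.1553, 0.1371, 0.1664, 0.1934, 0.1334]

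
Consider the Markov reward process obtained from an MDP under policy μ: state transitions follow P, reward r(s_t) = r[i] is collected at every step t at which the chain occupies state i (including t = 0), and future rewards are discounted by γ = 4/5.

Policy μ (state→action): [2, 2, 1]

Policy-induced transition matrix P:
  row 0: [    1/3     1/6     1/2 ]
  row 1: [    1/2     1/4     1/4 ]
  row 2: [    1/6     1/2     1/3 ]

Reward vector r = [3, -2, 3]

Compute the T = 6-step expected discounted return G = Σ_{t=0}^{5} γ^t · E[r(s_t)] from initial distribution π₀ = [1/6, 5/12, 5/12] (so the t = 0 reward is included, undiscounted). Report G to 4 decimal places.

G = 4.6957

t=0: π = [0.1667, 0.4167, 0.4167], E[r] = 0.9167, γ^t·E[r] = 0.916667, running G = 0.916667
t=1: π = [0.3333, 0.3403, 0.3264], E[r] = 1.2986, γ^t·E[r] = 1.038889, running G = 1.955556
t=2: π = [0.3356, 0.3038, 0.3605], E[r] = 1.4809, γ^t·E[r] = 0.947778, running G = 2.903333
t=3: π = [0.3239, 0.3122, 0.3640], E[r] = 1.4392, γ^t·E[r] = 0.736864, running G = 3.640198
t=4: π = [0.3247, 0.3140, 0.3613], E[r] = 1.4300, γ^t·E[r] = 0.585730, running G = 4.225928
t=5: π = [0.3254, 0.3133, 0.3613], E[r] = 1.4337, γ^t·E[r] = 0.469784, running G = 4.695712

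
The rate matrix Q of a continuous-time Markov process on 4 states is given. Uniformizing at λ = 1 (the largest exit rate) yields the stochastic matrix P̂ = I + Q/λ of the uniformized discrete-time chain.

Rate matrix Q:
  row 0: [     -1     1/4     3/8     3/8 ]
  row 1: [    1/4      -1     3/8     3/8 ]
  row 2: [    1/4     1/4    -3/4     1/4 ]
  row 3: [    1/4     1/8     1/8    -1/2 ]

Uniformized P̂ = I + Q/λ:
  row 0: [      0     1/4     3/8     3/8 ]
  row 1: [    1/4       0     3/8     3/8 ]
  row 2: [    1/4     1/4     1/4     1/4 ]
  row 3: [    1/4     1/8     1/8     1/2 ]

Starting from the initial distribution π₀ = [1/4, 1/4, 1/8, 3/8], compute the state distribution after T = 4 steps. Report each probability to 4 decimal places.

π = [0.2002, 0.1608, 0.2456, 0.3934]

t=0: π = [0.2500, 0.2500, 0.1250, 0.3750]
t=1: π = [0.1875, 0.1406, 0.2656, 0.4063]
t=2: π = [0.2031, 0.1641, 0.2402, 0.3926]
t=3: π = [0.1992, 0.1599, 0.2468, 0.3940]
t=4: π = [0.2002, 0.1608, 0.2456, 0.3934]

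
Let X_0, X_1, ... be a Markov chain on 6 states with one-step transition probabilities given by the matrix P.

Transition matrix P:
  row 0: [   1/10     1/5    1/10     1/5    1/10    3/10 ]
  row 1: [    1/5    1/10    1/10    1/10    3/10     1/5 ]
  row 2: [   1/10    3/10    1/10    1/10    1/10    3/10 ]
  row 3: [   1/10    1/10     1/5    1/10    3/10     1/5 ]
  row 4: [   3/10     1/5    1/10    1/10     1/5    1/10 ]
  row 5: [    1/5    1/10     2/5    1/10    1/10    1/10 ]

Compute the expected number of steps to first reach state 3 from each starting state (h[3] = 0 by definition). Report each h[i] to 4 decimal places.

First-step conditioning: h[3] = 0; for i ≠ 3, h[i] = 1 + Σ_k P[i][k]·h[k].
  h[0] = 1 + 1/10·h[0] + 1/5·h[1] + 1/10·h[2] + 1/10·h[4] + 3/10·h[5]
  h[1] = 1 + 1/5·h[0] + 1/10·h[1] + 1/10·h[2] + 3/10·h[4] + 1/5·h[5]
  h[2] = 1 + 1/10·h[0] + 3/10·h[1] + 1/10·h[2] + 1/10·h[4] + 3/10·h[5]
  h[4] = 1 + 3/10·h[0] + 1/5·h[1] + 1/10·h[2] + 1/5·h[4] + 1/10·h[5]
  h[5] = 1 + 1/5·h[0] + 1/10·h[1] + 2/5·h[2] + 1/10·h[4] + 1/10·h[5]
Solving the 5×5 linear system over states ≠ 3 gives exactly h = [117890/15311, 129400/15311, 130830/15311, 0, 128300/15311, 129990/15311] (h[3] = 0 is the target).

h = [7.6997, 8.4514, 8.5448, 0.0000, 8.3796, 8.4900]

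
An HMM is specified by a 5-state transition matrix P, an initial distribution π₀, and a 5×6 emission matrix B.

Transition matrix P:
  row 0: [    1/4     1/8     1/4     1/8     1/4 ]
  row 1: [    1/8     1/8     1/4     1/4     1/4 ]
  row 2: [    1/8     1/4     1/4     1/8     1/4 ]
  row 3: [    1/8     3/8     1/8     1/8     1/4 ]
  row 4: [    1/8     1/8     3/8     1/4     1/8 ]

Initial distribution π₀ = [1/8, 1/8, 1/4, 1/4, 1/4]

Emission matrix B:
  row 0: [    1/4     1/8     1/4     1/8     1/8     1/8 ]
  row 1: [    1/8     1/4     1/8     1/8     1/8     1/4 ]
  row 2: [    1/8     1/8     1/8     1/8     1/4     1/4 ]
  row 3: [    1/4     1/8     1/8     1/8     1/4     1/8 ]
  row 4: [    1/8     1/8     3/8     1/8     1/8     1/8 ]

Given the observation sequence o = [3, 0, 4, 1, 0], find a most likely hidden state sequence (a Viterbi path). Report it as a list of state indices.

path = [3, 1, 3, 1, 3]

t=0: δ = [1.562e-02, 1.562e-02, 3.125e-02, 3.125e-02, 3.125e-02]  (obs o_0=3)
t=1: δ = [9.766e-04, 1.465e-03, 1.465e-03, 1.953e-03, 9.766e-04]  ψ = [0, 3, 4, 4, 2]  (obs o_1=0)
t=2: δ = [3.052e-05, 9.155e-05, 9.155e-05, 9.155e-05, 6.104e-05]  ψ = [0, 3, 1, 1, 3]  (obs o_2=4)
t=3: δ = [1.431e-06, 8.583e-06, 2.861e-06, 2.861e-06, 2.861e-06]  ψ = [1, 3, 1, 1, 1]  (obs o_3=1)
t=4: δ = [2.682e-07, 1.341e-07, 2.682e-07, 5.364e-07, 2.682e-07]  ψ = [1, 1, 1, 1, 1]  (obs o_4=0)
backtrack: best end state = 3; path = [3, 1, 3, 1, 3]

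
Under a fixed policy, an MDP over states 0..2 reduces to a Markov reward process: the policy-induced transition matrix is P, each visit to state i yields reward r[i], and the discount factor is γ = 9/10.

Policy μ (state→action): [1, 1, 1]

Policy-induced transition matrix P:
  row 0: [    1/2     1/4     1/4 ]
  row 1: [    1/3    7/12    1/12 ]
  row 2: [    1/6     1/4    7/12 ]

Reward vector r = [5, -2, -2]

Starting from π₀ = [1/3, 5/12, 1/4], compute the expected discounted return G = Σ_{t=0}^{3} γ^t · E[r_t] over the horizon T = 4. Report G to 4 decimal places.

t=0: π = [0.3333, 0.4167, 0.2500], E[r] = 0.3333, γ^t·E[r] = 0.333333, running G = 0.333333
t=1: π = [0.3472, 0.3889, 0.2639], E[r] = 0.4306, γ^t·E[r] = 0.387500, running G = 0.720833
t=2: π = [0.3472, 0.3796, 0.2731], E[r] = 0.4306, γ^t·E[r] = 0.348750, running G = 1.069583
t=3: π = [0.3457, 0.3765, 0.2778], E[r] = 0.4198, γ^t·E[r] = 0.306000, running G = 1.375583

G = 1.3756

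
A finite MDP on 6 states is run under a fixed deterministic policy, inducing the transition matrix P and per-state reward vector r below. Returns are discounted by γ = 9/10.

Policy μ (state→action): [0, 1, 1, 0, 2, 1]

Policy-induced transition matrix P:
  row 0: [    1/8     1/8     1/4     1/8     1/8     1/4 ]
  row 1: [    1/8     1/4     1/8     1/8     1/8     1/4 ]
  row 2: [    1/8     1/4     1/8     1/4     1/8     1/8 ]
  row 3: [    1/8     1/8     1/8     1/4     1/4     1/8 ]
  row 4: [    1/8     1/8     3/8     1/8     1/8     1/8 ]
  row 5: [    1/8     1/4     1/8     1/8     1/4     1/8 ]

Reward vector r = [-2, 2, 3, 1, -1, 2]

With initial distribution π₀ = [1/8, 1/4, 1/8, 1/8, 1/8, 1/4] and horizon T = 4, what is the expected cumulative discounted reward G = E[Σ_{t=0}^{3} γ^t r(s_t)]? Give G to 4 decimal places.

t=0: π = [0.1250, 0.2500, 0.1250, 0.1250, 0.1250, 0.2500], E[r] = 1.1250, γ^t·E[r] = 1.125000, running G = 1.125000
t=1: π = [0.1250, 0.2031, 0.1719, 0.1563, 0.1719, 0.1719], E[r] = 1.0000, γ^t·E[r] = 0.900000, running G = 2.025000
t=2: π = [0.1250, 0.1934, 0.1836, 0.1660, 0.1660, 0.1660], E[r] = 1.0195, γ^t·E[r] = 0.825820, running G = 2.850820
t=3: π = [0.1250, 0.1929, 0.1821, 0.1687, 0.1665, 0.1648], E[r] = 1.0139, γ^t·E[r] = 0.739145, running G = 3.589965

G = 3.5900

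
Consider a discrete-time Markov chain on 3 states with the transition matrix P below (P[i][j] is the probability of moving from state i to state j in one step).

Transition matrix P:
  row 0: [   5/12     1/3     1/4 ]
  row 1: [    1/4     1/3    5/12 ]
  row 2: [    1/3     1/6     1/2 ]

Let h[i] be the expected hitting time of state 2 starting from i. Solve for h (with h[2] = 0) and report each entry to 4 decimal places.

h = [3.2727, 2.7273, 0.0000]

First-step conditioning: h[2] = 0; for i ≠ 2, h[i] = 1 + Σ_k P[i][k]·h[k].
  h[0] = 1 + 5/12·h[0] + 1/3·h[1]
  h[1] = 1 + 1/4·h[0] + 1/3·h[1]
Solving the 2×2 linear system over states ≠ 2 gives exactly h = [36/11, 30/11, 0] (h[2] = 0 is the target).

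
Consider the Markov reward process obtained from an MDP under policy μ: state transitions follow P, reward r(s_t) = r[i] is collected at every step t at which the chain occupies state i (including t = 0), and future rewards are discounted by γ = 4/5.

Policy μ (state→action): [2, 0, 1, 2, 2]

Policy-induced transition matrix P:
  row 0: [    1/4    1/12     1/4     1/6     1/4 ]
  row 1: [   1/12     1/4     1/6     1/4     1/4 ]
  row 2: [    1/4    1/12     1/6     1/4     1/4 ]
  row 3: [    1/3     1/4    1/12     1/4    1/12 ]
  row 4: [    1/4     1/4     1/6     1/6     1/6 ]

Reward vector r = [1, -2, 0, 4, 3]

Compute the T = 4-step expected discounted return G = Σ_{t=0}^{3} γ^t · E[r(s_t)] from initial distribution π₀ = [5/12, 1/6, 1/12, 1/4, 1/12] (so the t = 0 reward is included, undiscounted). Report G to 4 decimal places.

t=0: π = [0.4167, 0.1667, 0.0833, 0.2500, 0.0833], E[r] = 1.3333, γ^t·E[r] = 1.333333, running G = 1.333333
t=1: π = [0.2431, 0.1667, 0.1806, 0.2083, 0.2014], E[r] = 1.3472, γ^t·E[r] = 1.077778, running G = 2.411111
t=2: π = [0.2396, 0.1794, 0.1696, 0.2130, 0.1985], E[r] = 1.3281, γ^t·E[r] = 0.850000, running G = 3.261111
t=3: π = [0.2378, 0.1818, 0.1689, 0.2135, 0.1980], E[r] = 1.3221, γ^t·E[r] = 0.676914, running G = 3.938025

G = 3.9380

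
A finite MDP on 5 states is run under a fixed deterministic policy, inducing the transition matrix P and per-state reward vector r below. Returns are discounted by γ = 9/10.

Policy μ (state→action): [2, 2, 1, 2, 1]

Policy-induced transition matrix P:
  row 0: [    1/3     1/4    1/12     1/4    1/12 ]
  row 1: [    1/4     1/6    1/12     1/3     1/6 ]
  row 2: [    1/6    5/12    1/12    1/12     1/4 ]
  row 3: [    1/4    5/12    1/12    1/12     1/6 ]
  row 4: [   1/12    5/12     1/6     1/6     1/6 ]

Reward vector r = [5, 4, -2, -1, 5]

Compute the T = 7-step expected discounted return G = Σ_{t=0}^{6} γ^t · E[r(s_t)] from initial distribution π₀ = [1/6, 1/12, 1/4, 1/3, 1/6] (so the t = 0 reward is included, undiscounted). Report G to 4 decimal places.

t=0: π = [0.1667, 0.0833, 0.2500, 0.3333, 0.1667], E[r] = 1.1667, γ^t·E[r] = 1.166667, running G = 1.166667
t=1: π = [0.2153, 0.3681, 0.0972, 0.1458, 0.1736], E[r] = 3.0764, γ^t·E[r] = 2.768750, running G = 3.935417
t=2: π = [0.2309, 0.2888, 0.0978, 0.2257, 0.1568], E[r] = 2.6725, γ^t·E[r] = 2.164688, running G = 6.100104
t=3: π = [0.2350, 0.3060, 0.0964, 0.2071, 0.1556], E[r] = 2.7767, γ^t·E[r] = 2.024227, running G = 8.124331
t=4: π = [0.2356, 0.3010, 0.0963, 0.2120, 0.1551], E[r] = 2.7532, γ^t·E[r] = 1.806361, running G = 9.930691
t=5: π = [0.2358, 0.3021, 0.0963, 0.2108, 0.1551], E[r] = 2.7593, γ^t·E[r] = 1.629364, running G = 11.560055
t=6: π = [0.2358, 0.3018, 0.0963, 0.2111, 0.1550], E[r] = 2.7579, γ^t·E[r] = 1.465649, running G = 13.025705

G = 13.0257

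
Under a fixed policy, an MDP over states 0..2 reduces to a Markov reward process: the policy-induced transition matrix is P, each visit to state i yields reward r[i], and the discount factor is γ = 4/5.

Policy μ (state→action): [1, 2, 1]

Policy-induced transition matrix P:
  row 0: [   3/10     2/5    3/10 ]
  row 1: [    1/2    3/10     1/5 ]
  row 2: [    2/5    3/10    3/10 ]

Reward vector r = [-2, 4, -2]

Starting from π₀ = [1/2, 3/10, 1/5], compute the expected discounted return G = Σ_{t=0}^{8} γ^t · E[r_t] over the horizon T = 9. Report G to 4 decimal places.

t=0: π = [0.5000, 0.3000, 0.2000], E[r] = -0.2000, γ^t·E[r] = -0.200000, running G = -0.200000
t=1: π = [0.3800, 0.3500, 0.2700], E[r] = 0.1000, γ^t·E[r] = 0.080000, running G = -0.120000
t=2: π = [0.3970, 0.3380, 0.2650], E[r] = 0.0280, γ^t·E[r] = 0.017920, running G = -0.102080
t=3: π = [0.3941, 0.3397, 0.2662], E[r] = 0.0382, γ^t·E[r] = 0.019558, running G = -0.082522
t=4: π = [0.3946, 0.3394, 0.2660], E[r] = 0.0365, γ^t·E[r] = 0.014934, running G = -0.067588
t=5: π = [0.3945, 0.3395, 0.2661], E[r] = 0.0367, γ^t·E[r] = 0.012038, running G = -0.055550
t=6: π = [0.3945, 0.3394, 0.2661], E[r] = 0.0367, γ^t·E[r] = 0.009618, running G = -0.045932
t=7: π = [0.3945, 0.3394, 0.2661], E[r] = 0.0367, γ^t·E[r] = 0.007696, running G = -0.038235
t=8: π = [0.3945, 0.3394, 0.2661], E[r] = 0.0367, γ^t·E[r] = 0.006157, running G = -0.032079

G = -0.0321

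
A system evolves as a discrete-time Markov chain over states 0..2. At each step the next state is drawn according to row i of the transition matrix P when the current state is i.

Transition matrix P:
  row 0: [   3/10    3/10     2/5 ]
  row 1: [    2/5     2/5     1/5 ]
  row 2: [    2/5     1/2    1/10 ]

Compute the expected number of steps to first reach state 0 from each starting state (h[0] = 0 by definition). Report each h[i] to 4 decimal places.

First-step conditioning: h[0] = 0; for i ≠ 0, h[i] = 1 + Σ_k P[i][k]·h[k].
  h[1] = 1 + 2/5·h[1] + 1/5·h[2]
  h[2] = 1 + 1/2·h[1] + 1/10·h[2]
Solving the 2×2 linear system over states ≠ 0 gives exactly h = [0, 5/2, 5/2] (h[0] = 0 is the target).

h = [0.0000, 2.5000, 2.5000]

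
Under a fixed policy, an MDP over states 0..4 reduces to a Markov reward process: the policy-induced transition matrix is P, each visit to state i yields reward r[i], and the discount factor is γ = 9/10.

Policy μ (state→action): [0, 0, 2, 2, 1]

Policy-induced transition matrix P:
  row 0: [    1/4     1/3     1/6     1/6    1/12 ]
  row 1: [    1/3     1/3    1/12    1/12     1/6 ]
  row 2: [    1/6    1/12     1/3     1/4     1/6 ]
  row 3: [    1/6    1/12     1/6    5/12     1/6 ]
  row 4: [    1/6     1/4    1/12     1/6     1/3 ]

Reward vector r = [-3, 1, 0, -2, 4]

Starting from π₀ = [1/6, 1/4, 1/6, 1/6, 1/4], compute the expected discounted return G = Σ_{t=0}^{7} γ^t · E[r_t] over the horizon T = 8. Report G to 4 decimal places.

G = -0.2340

t=0: π = [0.1667, 0.2500, 0.1667, 0.1667, 0.2500], E[r] = 0.4167, γ^t·E[r] = 0.416667, running G = 0.416667
t=1: π = [0.2222, 0.2292, 0.1528, 0.2014, 0.1944], E[r] = -0.0625, γ^t·E[r] = -0.056250, running G = 0.360417
t=2: π = [0.2234, 0.2286, 0.1568, 0.2106, 0.1806], E[r] = -0.1406, γ^t·E[r] = -0.113906, running G = 0.246510
t=3: π = [0.2234, 0.2264, 0.1587, 0.2133, 0.1781], E[r] = -0.1578, γ^t·E[r] = -0.115066, running G = 0.131444
t=4: π = [0.2230, 0.2255, 0.1594, 0.2144, 0.1777], E[r] = -0.1613, γ^t·E[r] = -0.105851, running G = 0.025593
t=5: π = [0.2228, 0.2251, 0.1596, 0.2148, 0.1777], E[r] = -0.1621, γ^t·E[r] = -0.095713, running G = -0.070121
t=6: π = [0.2227, 0.2249, 0.1597, 0.2149, 0.1777], E[r] = -0.1623, γ^t·E[r] = -0.086232, running G = -0.156352
t=7: π = [0.2227, 0.2249, 0.1597, 0.2150, 0.1777], E[r] = -0.1623, γ^t·E[r] = -0.077627, running G = -0.233979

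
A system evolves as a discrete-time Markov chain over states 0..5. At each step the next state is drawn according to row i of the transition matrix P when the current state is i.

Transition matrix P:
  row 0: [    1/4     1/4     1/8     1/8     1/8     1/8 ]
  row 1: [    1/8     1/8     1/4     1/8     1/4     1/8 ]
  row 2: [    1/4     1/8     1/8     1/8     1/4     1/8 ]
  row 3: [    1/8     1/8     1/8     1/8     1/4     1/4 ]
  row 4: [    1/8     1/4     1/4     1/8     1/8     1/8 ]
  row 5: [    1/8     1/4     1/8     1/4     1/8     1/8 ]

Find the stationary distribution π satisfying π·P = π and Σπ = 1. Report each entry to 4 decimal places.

π = [0.1674, 0.1873, 0.1719, 0.1429, 0.1877, 0.1429]

Balance equations π_j = Σ_i π_i·P[i][j]:
  π_0 = 1/4·π_0 + 1/8·π_1 + 1/4·π_2 + 1/8·π_3 + 1/8·π_4 + 1/8·π_5
  π_1 = 1/4·π_0 + 1/8·π_1 + 1/8·π_2 + 1/8·π_3 + 1/4·π_4 + 1/4·π_5
  π_2 = 1/8·π_0 + 1/4·π_1 + 1/8·π_2 + 1/8·π_3 + 1/4·π_4 + 1/8·π_5
  π_3 = 1/8·π_0 + 1/8·π_1 + 1/8·π_2 + 1/8·π_3 + 1/8·π_4 + 1/4·π_5
  π_4 = 1/8·π_0 + 1/4·π_1 + 1/4·π_2 + 1/4·π_3 + 1/8·π_4 + 1/8·π_5
  normalize: π_0 + π_1 + π_2 + π_3 + π_4 + π_5 = 1
Solving the linear system gives exactly π = [75/448, 755/4032, 11/64, 1/7, 757/4032, 1/7].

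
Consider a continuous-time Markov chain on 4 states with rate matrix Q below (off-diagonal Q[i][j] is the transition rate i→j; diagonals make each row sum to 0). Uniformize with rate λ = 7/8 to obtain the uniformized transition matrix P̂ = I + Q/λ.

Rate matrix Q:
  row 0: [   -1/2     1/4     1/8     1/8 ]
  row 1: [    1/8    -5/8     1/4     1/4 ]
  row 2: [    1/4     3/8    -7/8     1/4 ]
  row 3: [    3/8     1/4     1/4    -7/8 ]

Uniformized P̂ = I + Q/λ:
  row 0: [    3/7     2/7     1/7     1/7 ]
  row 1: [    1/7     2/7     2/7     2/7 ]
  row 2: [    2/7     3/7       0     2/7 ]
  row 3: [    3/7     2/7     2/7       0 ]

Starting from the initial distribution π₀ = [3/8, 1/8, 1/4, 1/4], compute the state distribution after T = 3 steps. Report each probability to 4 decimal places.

t=0: π = [0.3750, 0.1250, 0.2500, 0.2500]
t=1: π = [0.3571, 0.3214, 0.1607, 0.1607]
t=2: π = [0.3138, 0.3087, 0.1888, 0.1888]
t=3: π = [0.3134, 0.3127, 0.1870, 0.1870]

π = [0.3134, 0.3127, 0.1870, 0.1870]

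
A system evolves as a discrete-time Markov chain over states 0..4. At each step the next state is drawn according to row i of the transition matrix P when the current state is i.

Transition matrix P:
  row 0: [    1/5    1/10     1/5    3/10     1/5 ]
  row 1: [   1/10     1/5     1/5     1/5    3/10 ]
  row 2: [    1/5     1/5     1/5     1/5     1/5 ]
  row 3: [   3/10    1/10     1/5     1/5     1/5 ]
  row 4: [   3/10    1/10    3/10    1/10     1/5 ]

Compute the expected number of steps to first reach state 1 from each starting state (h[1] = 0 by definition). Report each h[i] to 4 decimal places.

h = [8.1967, 0.0000, 7.3770, 8.1967, 8.1148]

First-step conditioning: h[1] = 0; for i ≠ 1, h[i] = 1 + Σ_k P[i][k]·h[k].
  h[0] = 1 + 1/5·h[0] + 1/5·h[2] + 3/10·h[3] + 1/5·h[4]
  h[2] = 1 + 1/5·h[0] + 1/5·h[2] + 1/5·h[3] + 1/5·h[4]
  h[3] = 1 + 3/10·h[0] + 1/5·h[2] + 1/5·h[3] + 1/5·h[4]
  h[4] = 1 + 3/10·h[0] + 3/10·h[2] + 1/10·h[3] + 1/5·h[4]
Solving the 4×4 linear system over states ≠ 1 gives exactly h = [500/61, 0, 450/61, 500/61, 495/61] (h[1] = 0 is the target).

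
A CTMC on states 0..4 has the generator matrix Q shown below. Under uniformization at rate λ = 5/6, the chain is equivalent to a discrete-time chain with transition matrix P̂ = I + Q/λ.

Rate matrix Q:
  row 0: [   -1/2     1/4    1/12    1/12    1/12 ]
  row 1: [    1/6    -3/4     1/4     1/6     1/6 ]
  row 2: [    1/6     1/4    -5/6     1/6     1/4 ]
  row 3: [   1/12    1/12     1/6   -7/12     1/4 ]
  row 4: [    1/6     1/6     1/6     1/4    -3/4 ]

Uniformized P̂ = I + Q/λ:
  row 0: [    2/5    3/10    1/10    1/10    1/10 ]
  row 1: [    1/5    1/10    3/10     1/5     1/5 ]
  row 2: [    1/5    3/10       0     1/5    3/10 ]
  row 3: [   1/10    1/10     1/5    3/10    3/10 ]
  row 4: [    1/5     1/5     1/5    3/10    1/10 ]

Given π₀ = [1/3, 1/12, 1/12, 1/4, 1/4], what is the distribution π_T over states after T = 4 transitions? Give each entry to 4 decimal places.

π = [0.2229, 0.1972, 0.1646, 0.2190, 0.1963]

t=0: π = [0.3333, 0.0833, 0.0833, 0.2500, 0.2500]
t=1: π = [0.2417, 0.2083, 0.1583, 0.2167, 0.1750]
t=2: π = [0.2267, 0.1975, 0.1650, 0.2150, 0.1958]
t=3: π = [0.2238, 0.1979, 0.1641, 0.2184, 0.1958]
t=4: π = [0.2229, 0.1972, 0.1646, 0.2190, 0.1963]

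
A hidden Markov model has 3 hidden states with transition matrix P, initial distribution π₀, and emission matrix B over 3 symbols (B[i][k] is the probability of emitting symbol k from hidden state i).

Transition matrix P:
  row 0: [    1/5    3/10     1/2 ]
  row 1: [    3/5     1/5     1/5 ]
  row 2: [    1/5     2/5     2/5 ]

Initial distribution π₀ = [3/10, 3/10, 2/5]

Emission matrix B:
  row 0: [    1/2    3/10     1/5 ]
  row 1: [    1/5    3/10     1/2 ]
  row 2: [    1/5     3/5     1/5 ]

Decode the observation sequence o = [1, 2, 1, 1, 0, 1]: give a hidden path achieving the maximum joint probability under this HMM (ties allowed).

t=0: δ = [9.000e-02, 9.000e-02, 2.400e-01]  (obs o_0=1)
t=1: δ = [1.080e-02, 4.800e-02, 1.920e-02]  ψ = [1, 2, 2]  (obs o_1=2)
t=2: δ = [8.640e-03, 2.880e-03, 5.760e-03]  ψ = [1, 1, 1]  (obs o_2=1)
t=3: δ = [5.184e-04, 7.776e-04, 2.592e-03]  ψ = [0, 0, 0]  (obs o_3=1)
t=4: δ = [2.592e-04, 2.074e-04, 2.074e-04]  ψ = [2, 2, 2]  (obs o_4=0)
t=5: δ = [3.732e-05, 2.488e-05, 7.776e-05]  ψ = [1, 2, 0]  (obs o_5=1)
backtrack: best end state = 2; path = [2, 1, 0, 2, 0, 2]

path = [2, 1, 0, 2, 0, 2]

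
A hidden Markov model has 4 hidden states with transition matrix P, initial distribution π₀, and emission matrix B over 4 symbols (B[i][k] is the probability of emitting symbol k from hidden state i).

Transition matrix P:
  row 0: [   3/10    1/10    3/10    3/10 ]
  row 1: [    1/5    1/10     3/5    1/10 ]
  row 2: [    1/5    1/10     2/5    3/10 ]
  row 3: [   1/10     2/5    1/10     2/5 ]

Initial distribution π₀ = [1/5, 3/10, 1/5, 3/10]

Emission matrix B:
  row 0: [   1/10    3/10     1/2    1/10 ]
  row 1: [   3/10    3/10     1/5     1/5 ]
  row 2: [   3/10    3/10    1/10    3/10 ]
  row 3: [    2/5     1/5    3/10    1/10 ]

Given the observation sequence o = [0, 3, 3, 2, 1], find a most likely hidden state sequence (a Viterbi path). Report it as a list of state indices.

path = [1, 2, 2, 3, 1]

t=0: δ = [2.000e-02, 9.000e-02, 6.000e-02, 1.200e-01]  (obs o_0=0)
t=1: δ = [1.800e-03, 9.600e-03, 1.620e-02, 4.800e-03]  ψ = [1, 3, 1, 3]  (obs o_1=3)
t=2: δ = [3.240e-04, 3.840e-04, 1.944e-03, 4.860e-04]  ψ = [2, 3, 2, 2]  (obs o_2=3)
t=3: δ = [1.944e-04, 3.888e-05, 7.776e-05, 1.750e-04]  ψ = [2, 2, 2, 2]  (obs o_3=2)
t=4: δ = [1.750e-05, 2.100e-05, 1.750e-05, 1.400e-05]  ψ = [0, 3, 0, 3]  (obs o_4=1)
backtrack: best end state = 1; path = [1, 2, 2, 3, 1]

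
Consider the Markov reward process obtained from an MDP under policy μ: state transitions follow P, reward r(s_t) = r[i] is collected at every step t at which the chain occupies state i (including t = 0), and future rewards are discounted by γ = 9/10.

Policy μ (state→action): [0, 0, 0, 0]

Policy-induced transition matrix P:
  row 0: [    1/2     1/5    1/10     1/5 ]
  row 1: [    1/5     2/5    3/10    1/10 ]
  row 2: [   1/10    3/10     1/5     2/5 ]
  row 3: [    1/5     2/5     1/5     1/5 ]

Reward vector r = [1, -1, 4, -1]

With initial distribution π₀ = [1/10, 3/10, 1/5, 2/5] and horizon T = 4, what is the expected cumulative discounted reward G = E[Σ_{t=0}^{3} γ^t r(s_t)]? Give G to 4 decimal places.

t=0: π = [0.1000, 0.3000, 0.2000, 0.4000], E[r] = 0.2000, γ^t·E[r] = 0.200000, running G = 0.200000
t=1: π = [0.2100, 0.3600, 0.2200, 0.2100], E[r] = 0.5200, γ^t·E[r] = 0.468000, running G = 0.668000
t=2: π = [0.2410, 0.3360, 0.2150, 0.2080], E[r] = 0.5570, γ^t·E[r] = 0.451170, running G = 1.119170
t=3: π = [0.2508, 0.3303, 0.2095, 0.2094], E[r] = 0.5491, γ^t·E[r] = 0.400294, running G = 1.519464

G = 1.5195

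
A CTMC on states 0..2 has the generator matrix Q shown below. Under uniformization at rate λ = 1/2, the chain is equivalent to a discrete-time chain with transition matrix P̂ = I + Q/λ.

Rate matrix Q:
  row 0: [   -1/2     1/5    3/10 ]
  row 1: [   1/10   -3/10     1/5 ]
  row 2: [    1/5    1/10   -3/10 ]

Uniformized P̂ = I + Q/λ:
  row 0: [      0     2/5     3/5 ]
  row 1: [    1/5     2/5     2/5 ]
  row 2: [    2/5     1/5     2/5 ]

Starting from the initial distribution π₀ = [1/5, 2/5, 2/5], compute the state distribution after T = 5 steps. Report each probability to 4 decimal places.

t=0: π = [0.2000, 0.4000, 0.4000]
t=1: π = [0.2400, 0.3200, 0.4400]
t=2: π = [0.2400, 0.3120, 0.4480]
t=3: π = [0.2416, 0.3104, 0.4480]
t=4: π = [0.2413, 0.3104, 0.4483]
t=5: π = [0.2414, 0.3103, 0.4483]

π = [0.2414, 0.3103, 0.4483]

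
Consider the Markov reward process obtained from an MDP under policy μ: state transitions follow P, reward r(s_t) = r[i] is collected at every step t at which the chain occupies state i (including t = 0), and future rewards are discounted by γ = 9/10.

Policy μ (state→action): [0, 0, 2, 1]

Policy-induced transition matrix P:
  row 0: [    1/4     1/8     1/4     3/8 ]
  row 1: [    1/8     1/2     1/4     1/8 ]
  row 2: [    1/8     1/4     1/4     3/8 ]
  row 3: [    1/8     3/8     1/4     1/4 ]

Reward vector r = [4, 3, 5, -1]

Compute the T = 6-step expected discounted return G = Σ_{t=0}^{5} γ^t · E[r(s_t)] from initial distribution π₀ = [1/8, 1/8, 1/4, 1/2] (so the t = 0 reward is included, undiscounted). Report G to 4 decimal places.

G = 11.1842

t=0: π = [0.1250, 0.1250, 0.2500, 0.5000], E[r] = 1.6250, γ^t·E[r] = 1.625000, running G = 1.625000
t=1: π = [0.1406, 0.3281, 0.2500, 0.2813], E[r] = 2.5156, γ^t·E[r] = 2.264063, running G = 3.889063
t=2: π = [0.1426, 0.3496, 0.2500, 0.2578], E[r] = 2.6113, γ^t·E[r] = 2.115176, running G = 6.004238
t=3: π = [0.1428, 0.3518, 0.2500, 0.2554], E[r] = 2.6213, γ^t·E[r] = 1.910955, running G = 7.915194
t=4: π = [0.1429, 0.3520, 0.2500, 0.2551], E[r] = 2.6223, γ^t·E[r] = 1.720521, running G = 9.635714
t=5: π = [0.1429, 0.3520, 0.2500, 0.2551], E[r] = 2.6224, γ^t·E[r] = 1.548525, running G = 11.184239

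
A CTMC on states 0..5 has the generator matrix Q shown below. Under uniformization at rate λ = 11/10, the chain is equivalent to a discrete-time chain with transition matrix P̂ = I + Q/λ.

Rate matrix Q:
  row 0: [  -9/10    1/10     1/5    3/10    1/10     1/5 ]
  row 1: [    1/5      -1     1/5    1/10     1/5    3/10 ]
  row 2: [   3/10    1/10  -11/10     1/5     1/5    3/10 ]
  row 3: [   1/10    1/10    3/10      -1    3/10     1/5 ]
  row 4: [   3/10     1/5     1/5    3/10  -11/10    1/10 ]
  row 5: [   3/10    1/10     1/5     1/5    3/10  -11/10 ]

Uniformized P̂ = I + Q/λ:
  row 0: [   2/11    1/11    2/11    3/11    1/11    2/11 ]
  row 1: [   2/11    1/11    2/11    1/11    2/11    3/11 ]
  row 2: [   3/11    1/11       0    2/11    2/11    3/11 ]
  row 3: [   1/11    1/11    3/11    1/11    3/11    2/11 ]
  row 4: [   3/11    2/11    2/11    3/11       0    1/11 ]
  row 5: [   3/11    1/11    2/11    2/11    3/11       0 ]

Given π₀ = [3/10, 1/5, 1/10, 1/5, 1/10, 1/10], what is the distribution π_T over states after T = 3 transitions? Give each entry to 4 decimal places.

t=0: π = [0.3000, 0.2000, 0.1000, 0.2000, 0.1000, 0.1000]
t=1: π = [0.1909, 0.1000, 0.1818, 0.1818, 0.1636, 0.1818]
t=2: π = [0.2132, 0.1058, 0.1653, 0.1884, 0.1678, 0.1595]
t=3: π = [0.2095, 0.1062, 0.1689, 0.1897, 0.1636, 0.1622]

π = [0.2095, 0.1062, 0.1689, 0.1897, 0.1636, 0.1622]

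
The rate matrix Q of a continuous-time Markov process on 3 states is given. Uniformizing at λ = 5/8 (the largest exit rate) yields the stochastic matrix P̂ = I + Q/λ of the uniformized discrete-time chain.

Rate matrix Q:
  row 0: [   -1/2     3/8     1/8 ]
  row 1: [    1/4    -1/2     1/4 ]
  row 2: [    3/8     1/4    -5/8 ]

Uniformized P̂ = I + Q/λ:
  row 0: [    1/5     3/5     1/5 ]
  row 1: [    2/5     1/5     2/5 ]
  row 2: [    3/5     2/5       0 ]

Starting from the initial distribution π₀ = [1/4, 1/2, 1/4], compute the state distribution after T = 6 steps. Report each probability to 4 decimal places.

t=0: π = [0.2500, 0.5000, 0.2500]
t=1: π = [0.4000, 0.3500, 0.2500]
t=2: π = [0.3700, 0.4100, 0.2200]
t=3: π = [0.3700, 0.3920, 0.2380]
t=4: π = [0.3736, 0.3956, 0.2308]
t=5: π = [0.3714, 0.3956, 0.2330]
t=6: π = [0.3723, 0.3952, 0.2325]

π = [0.3723, 0.3952, 0.2325]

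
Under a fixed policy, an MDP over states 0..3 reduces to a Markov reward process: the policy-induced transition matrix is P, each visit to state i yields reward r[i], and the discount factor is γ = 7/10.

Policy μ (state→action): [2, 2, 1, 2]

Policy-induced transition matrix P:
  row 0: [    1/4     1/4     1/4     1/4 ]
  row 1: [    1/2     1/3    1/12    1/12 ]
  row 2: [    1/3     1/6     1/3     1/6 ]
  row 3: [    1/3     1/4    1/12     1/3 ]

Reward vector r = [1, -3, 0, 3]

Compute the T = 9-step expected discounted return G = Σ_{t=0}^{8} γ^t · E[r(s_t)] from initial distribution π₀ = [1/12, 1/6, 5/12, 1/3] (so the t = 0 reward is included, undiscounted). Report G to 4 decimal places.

t=0: π = [0.0833, 0.1667, 0.4167, 0.3333], E[r] = 0.5833, γ^t·E[r] = 0.583333, running G = 0.583333
t=1: π = [0.3542, 0.2292, 0.2014, 0.2153], E[r] = 0.3125, γ^t·E[r] = 0.218750, running G = 0.802083
t=2: π = [0.3420, 0.2523, 0.1927, 0.2130], E[r] = 0.2240, γ^t·E[r] = 0.109740, running G = 0.911823
t=3: π = [0.3469, 0.2550, 0.1885, 0.2096], E[r] = 0.2109, γ^t·E[r] = 0.072335, running G = 0.984158
t=4: π = [0.3469, 0.2555, 0.1883, 0.2093], E[r] = 0.2081, γ^t·E[r] = 0.049966, running G = 1.034124
t=5: π = [0.3470, 0.2556, 0.1882, 0.2092], E[r] = 0.2077, γ^t·E[r] = 0.034904, running G = 1.069028
t=6: π = [0.3470, 0.2556, 0.1882, 0.2091], E[r] = 0.2076, γ^t·E[r] = 0.024424, running G = 1.093452
t=7: π = [0.3470, 0.2556, 0.1882, 0.2091], E[r] = 0.2076, γ^t·E[r] = 0.017096, running G = 1.110548
t=8: π = [0.3470, 0.2556, 0.1882, 0.2091], E[r] = 0.2076, γ^t·E[r] = 0.011967, running G = 1.122515

G = 1.1225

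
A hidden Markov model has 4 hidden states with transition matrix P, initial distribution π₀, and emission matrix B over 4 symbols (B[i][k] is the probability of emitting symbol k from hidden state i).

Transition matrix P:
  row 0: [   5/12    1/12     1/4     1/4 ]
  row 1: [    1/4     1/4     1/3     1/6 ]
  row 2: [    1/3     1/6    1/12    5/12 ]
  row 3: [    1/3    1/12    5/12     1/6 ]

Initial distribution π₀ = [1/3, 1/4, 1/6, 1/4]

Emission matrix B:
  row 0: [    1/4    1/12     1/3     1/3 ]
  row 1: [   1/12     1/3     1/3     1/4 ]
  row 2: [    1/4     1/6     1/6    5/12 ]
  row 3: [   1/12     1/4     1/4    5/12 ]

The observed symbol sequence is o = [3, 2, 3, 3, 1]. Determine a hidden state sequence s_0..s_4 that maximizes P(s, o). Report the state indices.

path = [0, 0, 3, 2, 3]

t=0: δ = [1.111e-01, 6.250e-02, 6.944e-02, 1.042e-01]  (obs o_0=3)
t=1: δ = [1.543e-02, 5.208e-03, 7.234e-03, 7.234e-03]  ψ = [0, 1, 3, 2]  (obs o_1=2)
t=2: δ = [2.143e-03, 3.255e-04, 1.608e-03, 1.608e-03]  ψ = [0, 1, 0, 0]  (obs o_2=3)
t=3: δ = [2.977e-04, 6.698e-05, 2.791e-04, 2.791e-04]  ψ = [0, 2, 3, 2]  (obs o_3=3)
t=4: δ = [1.034e-05, 1.550e-05, 1.938e-05, 2.907e-05]  ψ = [0, 2, 3, 2]  (obs o_4=1)
backtrack: best end state = 3; path = [0, 0, 3, 2, 3]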